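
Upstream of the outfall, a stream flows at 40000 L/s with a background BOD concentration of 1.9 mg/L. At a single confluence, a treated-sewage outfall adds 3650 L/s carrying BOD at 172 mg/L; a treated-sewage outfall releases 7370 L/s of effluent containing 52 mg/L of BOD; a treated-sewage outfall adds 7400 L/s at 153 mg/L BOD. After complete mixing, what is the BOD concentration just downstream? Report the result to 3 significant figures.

Flow-weighted average: C = (40000·1.900 + 3650·172.0 + 7370·52.00 + 7400·153.0) / 58420 = 2219000/58420 = 37.99 mg/L.

38.0 mg/L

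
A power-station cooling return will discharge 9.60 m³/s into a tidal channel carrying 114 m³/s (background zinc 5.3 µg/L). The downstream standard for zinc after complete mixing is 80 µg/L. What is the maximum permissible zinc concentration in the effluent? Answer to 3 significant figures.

At the limit, (Qr·Cr + Qe·Cₑ)/(Qr + Qe) = 80:
Cₑ = (123.6·80 − 114.0·5.300) / 9.600 = 967.1 µg/L.

967 µg/L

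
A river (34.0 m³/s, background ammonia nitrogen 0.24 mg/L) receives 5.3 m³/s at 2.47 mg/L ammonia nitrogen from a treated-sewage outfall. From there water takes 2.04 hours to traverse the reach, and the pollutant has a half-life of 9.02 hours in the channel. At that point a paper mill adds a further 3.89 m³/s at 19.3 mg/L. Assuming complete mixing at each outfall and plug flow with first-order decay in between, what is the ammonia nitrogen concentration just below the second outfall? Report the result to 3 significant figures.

After mixing, C = (34.00·0.2400 + 5.300·2.470) / 39.30 = 21.25/39.30 = 0.5407 mg/L; combined flow 39.30 m³/s.
Half-life 9.02 h → k = ln 2 / 9.02 = 0.07685 h⁻¹ = 1.844 d⁻¹.
First-order decay: C = 0.5407·exp(−k·t) = 0.5407·0.8549 = 0.4623 mg/L.
Second outfall: C = (39.30·0.4623 + 3.890·19.30)/43.19 = 2.159 mg/L.

2.16 mg/L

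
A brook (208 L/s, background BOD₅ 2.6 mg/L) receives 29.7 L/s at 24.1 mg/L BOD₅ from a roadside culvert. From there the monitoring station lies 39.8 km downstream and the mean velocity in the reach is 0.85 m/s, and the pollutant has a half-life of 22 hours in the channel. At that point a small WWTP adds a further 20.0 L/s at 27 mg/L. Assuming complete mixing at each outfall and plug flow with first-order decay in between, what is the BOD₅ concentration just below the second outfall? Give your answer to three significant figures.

5.33 mg/L

Conservation of mass: C = (208.0·2.600 + 29.70·24.10) / 237.7 = 1257/237.7 = 5.286 mg/L; combined flow 237.7 L/s.
Travel time t = 39.8·1000 / 0.85 = 46820 s = 13.01 h.
Half-life 22 h → k = ln 2 / 22 = 0.03151 h⁻¹ = 0.7562 d⁻¹.
Applying C = C₀e^(−kt): 5.286 × 0.6638 = 3.509 mg/L.
Second outfall: C = (237.7·3.509 + 20.00·27.00)/257.7 = 5.332 mg/L.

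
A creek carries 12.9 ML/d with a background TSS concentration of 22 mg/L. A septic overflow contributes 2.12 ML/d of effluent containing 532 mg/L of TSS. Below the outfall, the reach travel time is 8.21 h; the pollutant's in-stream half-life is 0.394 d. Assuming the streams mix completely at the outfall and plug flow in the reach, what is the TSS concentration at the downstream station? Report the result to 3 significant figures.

Flow-weighted average: C = (12.90·22.00 + 2.120·532.0) / 15.02 = 1412/15.02 = 93.98 mg/L.
Half-life 0.394 d → k = ln 2 / 0.394 = 1.759 d⁻¹.
First-order decay: C = 93.98·exp(−k·t) = 93.98·0.5478 = 51.49 mg/L.

51.5 mg/L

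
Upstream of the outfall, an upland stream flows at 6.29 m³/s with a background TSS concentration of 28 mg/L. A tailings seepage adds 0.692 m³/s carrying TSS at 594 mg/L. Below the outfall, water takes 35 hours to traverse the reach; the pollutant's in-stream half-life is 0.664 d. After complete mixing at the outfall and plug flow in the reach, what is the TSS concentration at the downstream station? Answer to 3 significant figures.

18.3 mg/L

After mixing, C = (6.290·28.00 + 0.6920·594.0) / 6.982 = 587.2/6.982 = 84.10 mg/L.
Half-life 0.664 d → k = ln 2 / 0.664 = 1.044 d⁻¹.
Applying C = C₀e^(−kt): 84.10 × 0.2182 = 18.35 mg/L.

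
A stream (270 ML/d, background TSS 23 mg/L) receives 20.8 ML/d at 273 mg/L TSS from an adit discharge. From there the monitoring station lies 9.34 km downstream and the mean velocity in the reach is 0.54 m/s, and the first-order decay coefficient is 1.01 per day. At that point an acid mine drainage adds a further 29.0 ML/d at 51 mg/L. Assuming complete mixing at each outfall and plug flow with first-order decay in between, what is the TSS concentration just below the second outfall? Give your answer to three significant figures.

Conservation of mass: C = (270.0·23.00 + 20.80·273.0) / 290.8 = 11890/290.8 = 40.88 mg/L; combined flow 290.8 ML/d.
Travel time t = 9.34·1000 / 0.54 = 17300 s = 4.805 h.
Applying C = C₀e^(−kt): 40.88 × 0.8169 = 33.40 mg/L.
At the second outfall, C = (290.8·33.40 + 29.00·51.00) / (290.8 + 29.00) = 34.99 mg/L.

35.0 mg/L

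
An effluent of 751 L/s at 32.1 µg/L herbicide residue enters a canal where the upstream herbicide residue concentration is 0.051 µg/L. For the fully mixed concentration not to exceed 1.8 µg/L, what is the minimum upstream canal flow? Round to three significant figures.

Set C_mix = 1.8: (Q·0.05100 + 751.0·32.10) / (Q + 751.0) = 1.8
→ Q = 751.0·(32.10 − 1.8)/(1.8 − 0.05100) = 13010 L/s.

13000 L/s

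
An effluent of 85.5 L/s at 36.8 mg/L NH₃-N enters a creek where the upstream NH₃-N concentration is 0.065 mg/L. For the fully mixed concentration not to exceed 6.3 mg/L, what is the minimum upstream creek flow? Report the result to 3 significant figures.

418 L/s

Set C_mix = 6.3: (Q·0.06500 + 85.50·36.80) / (Q + 85.50) = 6.3
→ Q = 85.50·(36.80 − 6.3)/(6.3 − 0.06500) = 418.2 L/s.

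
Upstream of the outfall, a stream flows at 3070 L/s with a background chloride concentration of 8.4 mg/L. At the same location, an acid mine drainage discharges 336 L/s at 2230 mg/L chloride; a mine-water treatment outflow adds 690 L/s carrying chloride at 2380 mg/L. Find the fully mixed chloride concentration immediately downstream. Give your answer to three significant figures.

Flow-weighted average: C = (3070·8.400 + 336.0·2230 + 690.0·2380) / 4096 = 2417000/4096 = 590.2 mg/L.

590 mg/L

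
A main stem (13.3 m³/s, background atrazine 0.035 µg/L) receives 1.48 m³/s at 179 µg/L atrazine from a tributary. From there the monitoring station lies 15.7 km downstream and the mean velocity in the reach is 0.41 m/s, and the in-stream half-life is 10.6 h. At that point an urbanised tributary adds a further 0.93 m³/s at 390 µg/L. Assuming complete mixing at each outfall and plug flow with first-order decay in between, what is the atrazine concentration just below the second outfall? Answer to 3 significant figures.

31.5 µg/L

Mixed concentration C = ΣQC/ΣQ = (13.30·0.03500 + 1.480·179.0) / 14.78 = 265.4/14.78 = 17.96 µg/L; combined flow 14.78 m³/s.
Travel time t = 15.7·1000 / 0.41 = 38290 s = 10.64 h.
Half-life 10.6 h → k = ln 2 / 10.6 = 0.06539 h⁻¹ = 1.569 d⁻¹.
After decay, C = 17.96 × e^(−kt) = 17.96 × 0.4988 = 8.956 µg/L.
At the second outfall, C = (14.78·8.956 + 0.9300·390.0) / (14.78 + 0.9300) = 31.51 µg/L.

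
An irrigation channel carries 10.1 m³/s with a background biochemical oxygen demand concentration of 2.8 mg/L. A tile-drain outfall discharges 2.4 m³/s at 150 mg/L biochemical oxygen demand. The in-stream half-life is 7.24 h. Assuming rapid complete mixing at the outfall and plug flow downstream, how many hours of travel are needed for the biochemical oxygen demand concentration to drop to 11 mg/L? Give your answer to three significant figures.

Conservation of mass: C = (10.10·2.800 + 2.400·150.0) / 12.50 = 388.3/12.50 = 31.06 mg/L.
Half-life 7.24 h → k = ln 2 / 7.24 = 0.09574 h⁻¹ = 2.298 d⁻¹.
31.06·exp(−k·t) = 11 → t = ln(31.06/11)/k = 39040 s = 10.84 h.

10.8 h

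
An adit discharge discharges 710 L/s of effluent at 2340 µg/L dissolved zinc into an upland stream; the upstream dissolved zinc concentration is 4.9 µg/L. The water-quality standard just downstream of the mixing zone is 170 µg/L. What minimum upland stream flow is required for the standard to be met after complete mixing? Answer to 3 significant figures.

9330 L/s

Set C_mix = 170: (Q·4.900 + 710.0·2340) / (Q + 710.0) = 170
→ Q = 710.0·(2340 − 170)/(170 − 4.900) = 9332 L/s.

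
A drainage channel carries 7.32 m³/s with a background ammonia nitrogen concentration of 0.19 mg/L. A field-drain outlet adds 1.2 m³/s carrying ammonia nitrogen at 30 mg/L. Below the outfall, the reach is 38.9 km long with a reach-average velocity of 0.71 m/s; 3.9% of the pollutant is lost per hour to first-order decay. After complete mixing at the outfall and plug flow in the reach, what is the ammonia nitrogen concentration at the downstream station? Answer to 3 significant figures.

2.40 mg/L

After mixing, C = (7.320·0.1900 + 1.200·30.00) / 8.520 = 37.39/8.520 = 4.389 mg/L.
Travel time t = 38.9·1000 / 0.71 = 54790 s = 15.22 h.
3.9%/h lost → k = −ln(1 − 0.039) = 0.03978 h⁻¹.
First-order decay: C = 4.389·exp(−k·t) = 4.389·0.5458 = 2.395 mg/L.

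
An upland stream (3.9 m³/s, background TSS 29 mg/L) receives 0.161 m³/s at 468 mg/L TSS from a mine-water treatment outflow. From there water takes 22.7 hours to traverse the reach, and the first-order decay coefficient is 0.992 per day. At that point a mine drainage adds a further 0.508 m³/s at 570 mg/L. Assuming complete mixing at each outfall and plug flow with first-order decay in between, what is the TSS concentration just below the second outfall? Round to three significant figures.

After mixing, C = (3.900·29.00 + 0.1610·468.0) / 4.061 = 188.4/4.061 = 46.40 mg/L; combined flow 4.061 m³/s.
Applying C = C₀e^(−kt): 46.40 × 0.3913 = 18.16 mg/L.
At the second outfall, C = (4.061·18.16 + 0.5080·570.0) / (4.061 + 0.5080) = 79.51 mg/L.

79.5 mg/L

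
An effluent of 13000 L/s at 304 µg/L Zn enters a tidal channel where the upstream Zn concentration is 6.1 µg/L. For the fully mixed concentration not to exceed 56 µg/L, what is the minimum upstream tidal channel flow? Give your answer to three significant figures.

64600 L/s

Set C_mix = 56: (Q·6.100 + 13000·304.0) / (Q + 13000) = 56
→ Q = 13000·(304.0 − 56)/(56 − 6.100) = 64610 L/s.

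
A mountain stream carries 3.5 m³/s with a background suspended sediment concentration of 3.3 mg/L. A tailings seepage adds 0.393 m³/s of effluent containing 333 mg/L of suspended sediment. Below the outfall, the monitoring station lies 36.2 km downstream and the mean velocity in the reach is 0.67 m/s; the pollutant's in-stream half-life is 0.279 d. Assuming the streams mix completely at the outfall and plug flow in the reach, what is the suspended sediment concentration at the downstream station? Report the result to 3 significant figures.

7.74 mg/L

Mixed concentration C = ΣQC/ΣQ = (3.500·3.300 + 0.3930·333.0) / 3.893 = 142.4/3.893 = 36.58 mg/L.
Travel time t = 36.2·1000 / 0.67 = 54030 s = 15.01 h.
Half-life 0.279 d → k = ln 2 / 0.279 = 2.484 d⁻¹.
Applying C = C₀e^(−kt): 36.58 × 0.2115 = 7.737 mg/L.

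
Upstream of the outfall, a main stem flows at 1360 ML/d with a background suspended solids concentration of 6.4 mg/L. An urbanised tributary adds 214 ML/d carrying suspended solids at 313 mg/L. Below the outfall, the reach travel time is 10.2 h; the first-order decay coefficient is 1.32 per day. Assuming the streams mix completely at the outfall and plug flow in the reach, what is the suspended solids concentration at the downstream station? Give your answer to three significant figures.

Flow-weighted average: C = (1360·6.400 + 214.0·313.0) / 1574 = 75690/1574 = 48.09 mg/L.
Applying C = C₀e^(−kt): 48.09 × 0.5706 = 27.44 mg/L.

27.4 mg/L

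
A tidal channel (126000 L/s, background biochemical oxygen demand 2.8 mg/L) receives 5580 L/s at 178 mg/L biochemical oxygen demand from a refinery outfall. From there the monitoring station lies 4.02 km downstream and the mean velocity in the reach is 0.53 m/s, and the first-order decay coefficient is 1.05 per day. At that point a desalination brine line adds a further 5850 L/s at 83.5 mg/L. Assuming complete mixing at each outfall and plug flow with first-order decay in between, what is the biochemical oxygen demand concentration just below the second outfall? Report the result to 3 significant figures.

12.5 mg/L

Flow-weighted average: C = (126000·2.800 + 5580·178.0) / 131600 = 1346000/131600 = 10.23 mg/L; combined flow 131600 L/s.
Travel time t = 4.02·1000 / 0.53 = 7585 s = 2.107 h.
Applying C = C₀e^(−kt): 10.23 × 0.9119 = 9.329 mg/L.
Second outfall: C = (131600·9.329 + 5850·83.50)/137400 = 12.49 mg/L.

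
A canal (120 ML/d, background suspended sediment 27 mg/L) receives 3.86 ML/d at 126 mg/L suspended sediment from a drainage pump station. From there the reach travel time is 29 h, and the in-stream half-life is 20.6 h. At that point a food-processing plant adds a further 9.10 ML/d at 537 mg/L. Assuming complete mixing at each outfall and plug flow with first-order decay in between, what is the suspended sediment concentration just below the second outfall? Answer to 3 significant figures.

47.3 mg/L

Mass balance: C = (120.0·27.00 + 3.860·126.0) / 123.9 = 3726/123.9 = 30.09 mg/L; combined flow 123.9 ML/d.
Half-life 20.6 h → k = ln 2 / 20.6 = 0.03365 h⁻¹ = 0.8076 d⁻¹.
After decay, C = 30.09 × e^(−kt) = 30.09 × 0.3769 = 11.34 mg/L.
Second outfall: C = (123.9·11.34 + 9.100·537.0)/133.0 = 47.32 mg/L.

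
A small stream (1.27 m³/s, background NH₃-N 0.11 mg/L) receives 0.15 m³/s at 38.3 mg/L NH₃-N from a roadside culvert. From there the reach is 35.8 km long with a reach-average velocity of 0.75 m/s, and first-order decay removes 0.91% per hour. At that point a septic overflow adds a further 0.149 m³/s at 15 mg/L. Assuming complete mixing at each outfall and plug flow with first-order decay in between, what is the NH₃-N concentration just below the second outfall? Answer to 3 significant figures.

Mass balance: C = (1.270·0.1100 + 0.1500·38.30) / 1.420 = 5.885/1.420 = 4.144 mg/L; combined flow 1.420 m³/s.
Travel time t = 35.8·1000 / 0.75 = 47730 s = 13.26 h.
0.91%/h lost → k = −ln(1 − 0.0091) = 0.009142 h⁻¹.
Applying C = C₀e^(−kt): 4.144 × 0.8858 = 3.671 mg/L.
At the second outfall, C = (1.420·3.671 + 0.1490·15.00) / (1.420 + 0.1490) = 4.747 mg/L.

4.75 mg/L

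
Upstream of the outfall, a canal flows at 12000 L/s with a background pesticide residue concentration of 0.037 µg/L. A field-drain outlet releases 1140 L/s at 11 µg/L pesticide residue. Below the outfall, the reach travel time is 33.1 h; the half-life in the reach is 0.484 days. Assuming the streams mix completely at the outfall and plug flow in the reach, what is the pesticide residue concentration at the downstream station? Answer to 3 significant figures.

0.137 µg/L

Mass balance: C = (12000·0.03700 + 1140·11.00) / 13140 = 12980/13140 = 0.9881 µg/L.
Half-life 0.484 d → k = ln 2 / 0.484 = 1.432 d⁻¹.
Applying C = C₀e^(−kt): 0.9881 × 0.1387 = 0.1371 µg/L.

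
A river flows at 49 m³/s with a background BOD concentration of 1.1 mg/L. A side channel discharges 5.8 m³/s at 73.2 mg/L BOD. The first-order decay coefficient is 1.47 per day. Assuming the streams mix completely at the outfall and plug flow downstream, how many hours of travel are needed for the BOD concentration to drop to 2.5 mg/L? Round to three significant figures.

20.4 h

Mixed concentration C = ΣQC/ΣQ = (49.00·1.100 + 5.800·73.20) / 54.80 = 478.5/54.80 = 8.731 mg/L.
8.731·exp(−k·t) = 2.5 → t = ln(8.731/2.5)/k = 73500 s = 20.42 h.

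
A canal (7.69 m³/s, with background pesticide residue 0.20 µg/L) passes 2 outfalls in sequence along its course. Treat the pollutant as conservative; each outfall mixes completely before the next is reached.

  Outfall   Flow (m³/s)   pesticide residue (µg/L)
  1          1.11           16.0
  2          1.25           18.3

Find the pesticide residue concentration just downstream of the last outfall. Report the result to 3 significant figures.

4.20 µg/L

Below outfall 1: Q → 8.800 m³/s, C = (7.690·0.2000 + 1.110·16.00)/8.800 = 2.193 µg/L.
Below outfall 2: Q → 10.05 m³/s, C = (8.800·2.193 + 1.250·18.30)/10.05 = 4.196 µg/L.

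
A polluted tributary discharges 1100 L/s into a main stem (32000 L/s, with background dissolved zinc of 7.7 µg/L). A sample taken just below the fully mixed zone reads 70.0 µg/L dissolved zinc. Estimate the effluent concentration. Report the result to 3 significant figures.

Mass balance: 32000·7.700 + 1100·Cₑ = 33100·70.00
→ Cₑ = (33100·70.00 − 32000·7.700) / 1100 = 1882 µg/L.

1880 µg/L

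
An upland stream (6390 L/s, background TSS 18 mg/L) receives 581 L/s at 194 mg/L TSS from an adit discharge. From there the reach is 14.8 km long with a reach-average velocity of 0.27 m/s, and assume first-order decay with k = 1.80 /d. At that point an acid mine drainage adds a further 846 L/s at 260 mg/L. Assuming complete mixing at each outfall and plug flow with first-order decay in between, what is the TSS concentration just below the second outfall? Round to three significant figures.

37.4 mg/L

Flow-weighted average: C = (6390·18.00 + 581.0·194.0) / 6971 = 227700/6971 = 32.67 mg/L; combined flow 6971 L/s.
Travel time t = 14.8·1000 / 0.27 = 54810 s = 15.23 h.
First-order decay: C = 32.67·exp(−k·t) = 32.67·0.3192 = 10.43 mg/L.
At the second outfall, C = (6971·10.43 + 846.0·260.0) / (6971 + 846.0) = 37.44 mg/L.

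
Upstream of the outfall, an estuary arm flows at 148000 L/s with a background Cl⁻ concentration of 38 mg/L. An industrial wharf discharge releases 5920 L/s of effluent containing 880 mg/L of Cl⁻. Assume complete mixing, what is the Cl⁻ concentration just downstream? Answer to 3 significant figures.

Flow-weighted average: C = (148000·38.00 + 5920·880.0) / 153900 = 10830000/153900 = 70.38 mg/L.

70.4 mg/L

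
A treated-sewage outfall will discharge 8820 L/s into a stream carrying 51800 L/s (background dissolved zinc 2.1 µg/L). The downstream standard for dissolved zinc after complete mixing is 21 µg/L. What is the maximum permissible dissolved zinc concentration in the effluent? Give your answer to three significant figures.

132 µg/L

At the limit, (Qr·Cr + Qe·Cₑ)/(Qr + Qe) = 21:
Cₑ = (60620·21 − 51800·2.100) / 8820 = 132.0 µg/L.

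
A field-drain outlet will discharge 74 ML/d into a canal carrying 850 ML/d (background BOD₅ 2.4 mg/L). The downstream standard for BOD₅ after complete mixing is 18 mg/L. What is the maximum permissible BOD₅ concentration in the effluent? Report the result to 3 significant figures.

197 mg/L

At the limit, (Qr·Cr + Qe·Cₑ)/(Qr + Qe) = 18:
Cₑ = (924.0·18 − 850.0·2.400) / 74.00 = 197.2 mg/L.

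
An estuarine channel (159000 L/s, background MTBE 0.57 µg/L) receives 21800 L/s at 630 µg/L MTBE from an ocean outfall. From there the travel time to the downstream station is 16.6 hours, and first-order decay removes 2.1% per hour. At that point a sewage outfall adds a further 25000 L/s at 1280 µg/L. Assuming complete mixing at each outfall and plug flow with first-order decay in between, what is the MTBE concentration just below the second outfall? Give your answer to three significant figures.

Conservation of mass: C = (159000·0.5700 + 21800·630.0) / 180800 = 13820000/180800 = 76.46 µg/L; combined flow 180800 L/s.
2.1%/h lost → k = −ln(1 − 0.021) = 0.02122 h⁻¹.
After decay, C = 76.46 × e^(−kt) = 76.46 × 0.7031 = 53.76 µg/L.
At the second outfall, C = (180800·53.76 + 25000·1280) / (180800 + 25000) = 202.7 µg/L.

203 µg/L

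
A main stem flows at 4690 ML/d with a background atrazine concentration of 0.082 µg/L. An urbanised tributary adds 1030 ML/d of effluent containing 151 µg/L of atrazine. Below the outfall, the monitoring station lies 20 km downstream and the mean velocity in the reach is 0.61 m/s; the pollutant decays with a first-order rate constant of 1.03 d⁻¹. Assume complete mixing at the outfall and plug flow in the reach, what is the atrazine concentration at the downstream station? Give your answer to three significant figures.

Mixed concentration C = ΣQC/ΣQ = (4690·0.08200 + 1030·151.0) / 5720 = 155900/5720 = 27.26 µg/L.
Travel time t = 20·1000 / 0.61 = 32790 s = 9.107 h.
After decay, C = 27.26 × e^(−kt) = 27.26 × 0.6765 = 18.44 µg/L.

18.4 µg/L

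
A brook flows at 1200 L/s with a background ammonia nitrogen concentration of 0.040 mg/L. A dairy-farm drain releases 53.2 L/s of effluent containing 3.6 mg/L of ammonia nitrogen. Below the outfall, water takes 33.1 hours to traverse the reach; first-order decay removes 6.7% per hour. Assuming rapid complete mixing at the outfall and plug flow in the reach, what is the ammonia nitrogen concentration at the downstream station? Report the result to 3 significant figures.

Mixed concentration C = ΣQC/ΣQ = (1200·0.04000 + 53.20·3.600) / 1253 = 239.5/1253 = 0.1911 mg/L.
6.7%/h lost → k = −ln(1 − 0.067) = 0.06935 h⁻¹.
Decay over the reach: 0.1911·exp(−kt) = 0.1911·0.1007 = 0.01925 mg/L.

0.0192 mg/L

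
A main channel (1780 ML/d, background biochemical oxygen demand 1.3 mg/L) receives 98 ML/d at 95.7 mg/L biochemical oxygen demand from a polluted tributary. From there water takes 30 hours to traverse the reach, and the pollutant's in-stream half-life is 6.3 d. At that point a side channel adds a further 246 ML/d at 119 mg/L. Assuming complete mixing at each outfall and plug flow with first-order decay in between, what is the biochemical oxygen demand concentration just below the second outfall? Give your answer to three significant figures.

18.6 mg/L

Mixed concentration C = ΣQC/ΣQ = (1780·1.300 + 98.00·95.70) / 1878 = 11690/1878 = 6.226 mg/L; combined flow 1878 ML/d.
Half-life 6.3 d → k = ln 2 / 6.3 = 0.1100 d⁻¹.
Applying C = C₀e^(−kt): 6.226 × 0.8715 = 5.426 mg/L.
Second outfall: C = (1878·5.426 + 246.0·119.0)/2124 = 18.58 mg/L.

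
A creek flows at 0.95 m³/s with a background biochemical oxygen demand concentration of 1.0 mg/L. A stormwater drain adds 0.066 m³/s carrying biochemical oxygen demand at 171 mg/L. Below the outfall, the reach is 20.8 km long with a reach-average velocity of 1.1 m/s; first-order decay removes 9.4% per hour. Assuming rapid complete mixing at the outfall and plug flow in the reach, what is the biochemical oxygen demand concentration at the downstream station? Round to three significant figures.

7.17 mg/L

After mixing, C = (0.9500·1.000 + 0.06600·171.0) / 1.016 = 12.24/1.016 = 12.04 mg/L.
Travel time t = 20.8·1000 / 1.1 = 18910 s = 5.253 h.
9.4%/h lost → k = −ln(1 − 0.094) = 0.09872 h⁻¹.
Applying C = C₀e^(−kt): 12.04 × 0.5954 = 7.171 mg/L.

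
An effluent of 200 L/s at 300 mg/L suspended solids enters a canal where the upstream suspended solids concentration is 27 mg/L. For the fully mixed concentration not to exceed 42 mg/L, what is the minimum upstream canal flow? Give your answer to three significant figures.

3440 L/s

Set C_mix = 42: (Q·27.00 + 200.0·300.0) / (Q + 200.0) = 42
→ Q = 200.0·(300.0 − 42)/(42 − 27.00) = 3440 L/s.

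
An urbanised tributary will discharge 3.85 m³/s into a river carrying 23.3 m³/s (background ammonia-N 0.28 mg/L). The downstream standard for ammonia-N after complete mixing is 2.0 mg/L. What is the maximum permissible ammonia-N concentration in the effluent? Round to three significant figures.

12.4 mg/L

At the limit, (Qr·Cr + Qe·Cₑ)/(Qr + Qe) = 2.0:
Cₑ = (27.15·2.0 − 23.30·0.2800) / 3.850 = 12.41 mg/L.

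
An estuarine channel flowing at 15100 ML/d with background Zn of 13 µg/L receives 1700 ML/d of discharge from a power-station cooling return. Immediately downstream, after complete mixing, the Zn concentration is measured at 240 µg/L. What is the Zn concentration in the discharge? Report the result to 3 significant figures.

2260 µg/L

Mass balance: 15100·13.00 + 1700·Cₑ = 16800·240.0
→ Cₑ = (16800·240.0 − 15100·13.00) / 1700 = 2256 µg/L.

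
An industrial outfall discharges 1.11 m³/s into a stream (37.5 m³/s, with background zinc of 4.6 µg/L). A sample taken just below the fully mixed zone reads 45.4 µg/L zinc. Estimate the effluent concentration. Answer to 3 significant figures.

Mass balance: 37.50·4.600 + 1.110·Cₑ = 38.61·45.40
→ Cₑ = (38.61·45.40 − 37.50·4.600) / 1.110 = 1424 µg/L.

1420 µg/L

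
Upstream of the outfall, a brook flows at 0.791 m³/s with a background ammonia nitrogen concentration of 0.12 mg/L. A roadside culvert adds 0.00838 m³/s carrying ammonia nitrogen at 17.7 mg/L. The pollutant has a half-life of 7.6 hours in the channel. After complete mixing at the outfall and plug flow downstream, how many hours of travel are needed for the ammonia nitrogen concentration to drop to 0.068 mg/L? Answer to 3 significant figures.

Conservation of mass: C = (0.7910·0.1200 + 0.008380·17.70) / 0.7994 = 0.2432/0.7994 = 0.3043 mg/L.
Half-life 7.6 h → k = ln 2 / 7.6 = 0.09120 h⁻¹ = 2.189 d⁻¹.
0.3043·exp(−k·t) = 0.068 → t = ln(0.3043/0.068)/k = 59150 s = 16.43 h.

16.4 h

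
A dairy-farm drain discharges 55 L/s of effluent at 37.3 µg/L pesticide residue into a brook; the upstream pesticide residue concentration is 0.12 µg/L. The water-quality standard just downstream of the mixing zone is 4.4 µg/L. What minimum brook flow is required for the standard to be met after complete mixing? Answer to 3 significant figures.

Set C_mix = 4.4: (Q·0.1200 + 55.00·37.30) / (Q + 55.00) = 4.4
→ Q = 55.00·(37.30 − 4.4)/(4.4 − 0.1200) = 422.8 L/s.

423 L/s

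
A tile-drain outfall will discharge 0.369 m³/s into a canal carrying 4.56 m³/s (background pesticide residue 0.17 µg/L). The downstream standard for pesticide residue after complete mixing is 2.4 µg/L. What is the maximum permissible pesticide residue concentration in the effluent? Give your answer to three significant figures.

At the limit, (Qr·Cr + Qe·Cₑ)/(Qr + Qe) = 2.4:
Cₑ = (4.929·2.4 − 4.560·0.1700) / 0.3690 = 29.96 µg/L.

30.0 µg/L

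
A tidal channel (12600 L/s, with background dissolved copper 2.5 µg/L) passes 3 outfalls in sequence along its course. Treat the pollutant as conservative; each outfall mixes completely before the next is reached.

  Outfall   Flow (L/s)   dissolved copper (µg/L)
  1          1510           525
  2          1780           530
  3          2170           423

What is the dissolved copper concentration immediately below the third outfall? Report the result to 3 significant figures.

After outfall 1: Q = 12600 + 1510 = 14110 L/s; C = (12600·2.500 + 1510·525.0)/14110 = 58.42 µg/L.
After outfall 2: Q = 14110 + 1780 = 15890 L/s; C = (14110·58.42 + 1780·530.0)/15890 = 111.2 µg/L.
After outfall 3: Q = 15890 + 2170 = 18060 L/s; C = (15890·111.2 + 2170·423.0)/18060 = 148.7 µg/L.

149 µg/L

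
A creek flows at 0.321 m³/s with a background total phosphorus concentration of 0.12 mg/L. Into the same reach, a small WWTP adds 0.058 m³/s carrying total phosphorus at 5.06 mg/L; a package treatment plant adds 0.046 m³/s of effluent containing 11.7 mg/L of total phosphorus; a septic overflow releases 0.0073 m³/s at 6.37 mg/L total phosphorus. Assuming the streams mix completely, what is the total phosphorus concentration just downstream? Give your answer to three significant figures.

2.12 mg/L

Flow-weighted average: C = (0.3210·0.1200 + 0.05800·5.060 + 0.04600·11.70 + 0.007300·6.370) / 0.4323 = 0.9167/0.4323 = 2.121 mg/L.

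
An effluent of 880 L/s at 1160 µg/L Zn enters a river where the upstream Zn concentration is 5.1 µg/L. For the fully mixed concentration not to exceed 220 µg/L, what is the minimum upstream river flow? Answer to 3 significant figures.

Set C_mix = 220: (Q·5.100 + 880.0·1160) / (Q + 880.0) = 220
→ Q = 880.0·(1160 − 220)/(220 − 5.100) = 3849 L/s.

3850 L/s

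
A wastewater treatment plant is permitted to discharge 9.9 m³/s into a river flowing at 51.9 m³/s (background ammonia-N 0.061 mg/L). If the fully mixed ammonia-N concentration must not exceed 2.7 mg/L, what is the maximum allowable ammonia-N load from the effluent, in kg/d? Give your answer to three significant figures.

14100 kg/d

Mass balance at the limit: 51.90·0.06100 + 9.900·Cₑ = 61.80·2.7 → Cₑ = 16.53 mg/L.
Load = 9.900 m³/s × 16.53 g/m³ × 86 400 s/d = 14140 kg/d.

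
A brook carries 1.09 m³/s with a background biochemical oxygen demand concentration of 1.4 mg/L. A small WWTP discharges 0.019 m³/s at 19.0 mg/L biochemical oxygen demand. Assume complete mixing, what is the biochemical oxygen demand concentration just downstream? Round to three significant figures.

Conservation of mass: C = (1.090·1.400 + 0.01900·19.00) / 1.109 = 1.887/1.109 = 1.702 mg/L.

1.70 mg/L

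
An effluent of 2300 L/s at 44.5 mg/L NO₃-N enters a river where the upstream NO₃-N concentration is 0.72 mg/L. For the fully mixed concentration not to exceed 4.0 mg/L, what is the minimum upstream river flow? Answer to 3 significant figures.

28400 L/s

Set C_mix = 4.0: (Q·0.7200 + 2300·44.50) / (Q + 2300) = 4.0
→ Q = 2300·(44.50 − 4.0)/(4.0 − 0.7200) = 28400 L/s.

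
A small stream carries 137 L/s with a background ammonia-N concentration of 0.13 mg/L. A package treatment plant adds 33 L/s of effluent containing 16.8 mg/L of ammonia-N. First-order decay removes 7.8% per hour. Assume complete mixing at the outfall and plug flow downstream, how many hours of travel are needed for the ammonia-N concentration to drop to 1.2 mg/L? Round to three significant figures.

Mass balance: C = (137.0·0.1300 + 33.00·16.80) / 170.0 = 572.2/170.0 = 3.366 mg/L.
7.8%/h lost → k = −ln(1 − 0.078) = 0.08121 h⁻¹.
3.366·exp(−k·t) = 1.2 → t = ln(3.366/1.2)/k = 45720 s = 12.70 h.

12.7 h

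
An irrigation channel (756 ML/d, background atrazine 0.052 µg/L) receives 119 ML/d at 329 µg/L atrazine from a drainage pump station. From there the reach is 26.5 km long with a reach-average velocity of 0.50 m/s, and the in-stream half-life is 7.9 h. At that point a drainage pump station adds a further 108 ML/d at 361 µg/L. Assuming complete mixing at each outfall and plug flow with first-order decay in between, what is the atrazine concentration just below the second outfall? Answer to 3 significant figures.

After mixing, C = (756.0·0.05200 + 119.0·329.0) / 875.0 = 39190/875.0 = 44.79 µg/L; combined flow 875.0 ML/d.
Travel time t = 26.5·1000 / 0.50 = 53000 s = 14.72 h.
Half-life 7.9 h → k = ln 2 / 7.9 = 0.08774 h⁻¹ = 2.106 d⁻¹.
Applying C = C₀e^(−kt): 44.79 × 0.2748 = 12.31 µg/L.
Second outfall: C = (875.0·12.31 + 108.0·361.0)/983.0 = 50.62 µg/L.

50.6 µg/L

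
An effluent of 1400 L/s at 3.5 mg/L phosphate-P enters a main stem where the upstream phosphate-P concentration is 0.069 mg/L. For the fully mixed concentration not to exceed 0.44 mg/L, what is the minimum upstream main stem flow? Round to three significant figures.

Set C_mix = 0.44: (Q·0.06900 + 1400·3.500) / (Q + 1400) = 0.44
→ Q = 1400·(3.500 − 0.44)/(0.44 − 0.06900) = 11550 L/s.

11500 L/s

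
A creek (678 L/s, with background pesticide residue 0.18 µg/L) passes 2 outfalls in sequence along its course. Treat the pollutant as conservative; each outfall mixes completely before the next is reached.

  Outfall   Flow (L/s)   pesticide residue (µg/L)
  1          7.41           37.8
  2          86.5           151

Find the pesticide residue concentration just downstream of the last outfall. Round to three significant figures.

17.4 µg/L

Outfall 1: combined Q = 685.4 L/s; C = (678.0·0.1800 + 7.410·37.80)/685.4 = 0.5867 µg/L.
Outfall 2: combined Q = 771.9 L/s; C = (685.4·0.5867 + 86.50·151.0)/771.9 = 17.44 µg/L.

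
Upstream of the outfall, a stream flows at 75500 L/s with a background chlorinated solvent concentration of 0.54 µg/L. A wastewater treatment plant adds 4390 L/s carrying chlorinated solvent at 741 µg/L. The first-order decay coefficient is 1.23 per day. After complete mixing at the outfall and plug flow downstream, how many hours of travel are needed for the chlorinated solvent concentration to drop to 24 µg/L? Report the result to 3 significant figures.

Mixed concentration C = ΣQC/ΣQ = (75500·0.5400 + 4390·741.0) / 79890 = 3294000/79890 = 41.23 µg/L.
41.23·exp(−k·t) = 24 → t = ln(41.23/24)/k = 38010 s = 10.56 h.

10.6 h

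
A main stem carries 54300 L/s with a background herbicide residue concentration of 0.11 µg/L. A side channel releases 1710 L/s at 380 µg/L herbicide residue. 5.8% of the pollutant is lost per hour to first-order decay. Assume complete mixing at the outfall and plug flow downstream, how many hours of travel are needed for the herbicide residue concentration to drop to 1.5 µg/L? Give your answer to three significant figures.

After mixing, C = (54300·0.1100 + 1710·380.0) / 56010 = 655800/56010 = 11.71 µg/L.
5.8%/h lost → k = −ln(1 − 0.058) = 0.05975 h⁻¹.
11.71·exp(−k·t) = 1.5 → t = ln(11.71/1.5)/k = 123800 s = 34.39 h.

34.4 h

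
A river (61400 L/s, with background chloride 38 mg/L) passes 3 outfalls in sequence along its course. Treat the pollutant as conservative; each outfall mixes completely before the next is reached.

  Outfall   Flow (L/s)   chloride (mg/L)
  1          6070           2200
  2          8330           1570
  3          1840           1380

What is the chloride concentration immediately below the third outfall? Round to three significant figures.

Below outfall 1: Q → 67470 L/s, C = (61400·38.00 + 6070·2200)/67470 = 232.5 mg/L.
Below outfall 2: Q → 75800 L/s, C = (67470·232.5 + 8330·1570)/75800 = 379.5 mg/L.
Below outfall 3: Q → 77640 L/s, C = (75800·379.5 + 1840·1380)/77640 = 403.2 mg/L.

403 mg/L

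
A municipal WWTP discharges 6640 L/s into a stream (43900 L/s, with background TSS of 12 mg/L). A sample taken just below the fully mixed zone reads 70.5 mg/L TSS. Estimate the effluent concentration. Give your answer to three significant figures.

Mass balance: 43900·12.00 + 6640·Cₑ = 50540·70.50
→ Cₑ = (50540·70.50 − 43900·12.00) / 6640 = 457.3 mg/L.

457 mg/L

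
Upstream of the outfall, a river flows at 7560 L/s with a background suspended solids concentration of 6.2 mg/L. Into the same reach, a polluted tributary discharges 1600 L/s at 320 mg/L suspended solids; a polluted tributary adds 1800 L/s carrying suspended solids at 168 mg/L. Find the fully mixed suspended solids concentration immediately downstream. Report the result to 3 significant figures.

78.6 mg/L

Flow-weighted average: C = (7560·6.200 + 1600·320.0 + 1800·168.0) / 10960 = 861300/10960 = 78.58 mg/L.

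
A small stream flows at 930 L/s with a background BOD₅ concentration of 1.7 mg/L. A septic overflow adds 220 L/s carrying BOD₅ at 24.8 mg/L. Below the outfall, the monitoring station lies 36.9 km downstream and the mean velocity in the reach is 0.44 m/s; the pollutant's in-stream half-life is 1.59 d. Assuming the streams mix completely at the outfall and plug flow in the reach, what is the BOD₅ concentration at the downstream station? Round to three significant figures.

4.01 mg/L

Mass balance: C = (930.0·1.700 + 220.0·24.80) / 1150 = 7037/1150 = 6.119 mg/L.
Travel time t = 36.9·1000 / 0.44 = 83860 s = 23.30 h.
Half-life 1.59 d → k = ln 2 / 1.59 = 0.4359 d⁻¹.
First-order decay: C = 6.119·exp(−k·t) = 6.119·0.6550 = 4.008 mg/L.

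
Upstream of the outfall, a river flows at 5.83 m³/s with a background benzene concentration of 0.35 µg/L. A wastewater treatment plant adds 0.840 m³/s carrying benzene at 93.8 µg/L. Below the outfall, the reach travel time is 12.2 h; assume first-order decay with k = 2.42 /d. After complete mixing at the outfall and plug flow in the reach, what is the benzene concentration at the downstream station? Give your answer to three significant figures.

Mixed concentration C = ΣQC/ΣQ = (5.830·0.3500 + 0.8400·93.80) / 6.670 = 80.83/6.670 = 12.12 µg/L.
Decay over the reach: 12.12·exp(−kt) = 12.12·0.2922 = 3.542 µg/L.

3.54 µg/L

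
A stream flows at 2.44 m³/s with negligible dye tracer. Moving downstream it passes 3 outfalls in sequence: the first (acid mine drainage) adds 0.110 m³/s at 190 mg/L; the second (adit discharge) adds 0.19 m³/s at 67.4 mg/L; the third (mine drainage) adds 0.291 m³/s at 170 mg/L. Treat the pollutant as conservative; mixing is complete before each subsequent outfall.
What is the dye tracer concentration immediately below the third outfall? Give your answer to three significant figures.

Outfall 1: combined Q = 2.550 m³/s; C = (2.440·0 + 0.1100·190.0)/2.550 = 8.196 mg/L.
Outfall 2: combined Q = 2.740 m³/s; C = (2.550·8.196 + 0.1900·67.40)/2.740 = 12.30 mg/L.
Outfall 3: combined Q = 3.031 m³/s; C = (2.740·12.30 + 0.2910·170.0)/3.031 = 27.44 mg/L.

27.4 mg/L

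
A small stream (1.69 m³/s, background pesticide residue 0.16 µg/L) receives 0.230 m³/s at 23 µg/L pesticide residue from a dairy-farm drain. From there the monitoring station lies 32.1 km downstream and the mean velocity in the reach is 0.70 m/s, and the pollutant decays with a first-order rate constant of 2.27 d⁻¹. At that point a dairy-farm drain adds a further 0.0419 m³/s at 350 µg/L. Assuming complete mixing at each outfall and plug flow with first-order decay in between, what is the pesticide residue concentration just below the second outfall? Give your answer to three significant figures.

8.32 µg/L

Mixed concentration C = ΣQC/ΣQ = (1.690·0.1600 + 0.2300·23.00) / 1.920 = 5.560/1.920 = 2.896 µg/L; combined flow 1.920 m³/s.
Travel time t = 32.1·1000 / 0.70 = 45860 s = 12.74 h.
First-order decay: C = 2.896·exp(−k·t) = 2.896·0.2997 = 0.8681 µg/L.
Second outfall: C = (1.920·0.8681 + 0.04190·350.0)/1.962 = 8.324 µg/L.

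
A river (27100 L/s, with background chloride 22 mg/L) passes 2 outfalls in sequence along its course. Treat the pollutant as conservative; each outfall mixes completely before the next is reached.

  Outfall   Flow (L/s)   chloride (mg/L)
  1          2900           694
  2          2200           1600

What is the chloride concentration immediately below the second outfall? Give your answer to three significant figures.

190 mg/L

After outfall 1: Q = 27100 + 2900 = 30000 L/s; C = (27100·22.00 + 2900·694.0)/30000 = 86.96 mg/L.
After outfall 2: Q = 30000 + 2200 = 32200 L/s; C = (30000·86.96 + 2200·1600)/32200 = 190.3 mg/L.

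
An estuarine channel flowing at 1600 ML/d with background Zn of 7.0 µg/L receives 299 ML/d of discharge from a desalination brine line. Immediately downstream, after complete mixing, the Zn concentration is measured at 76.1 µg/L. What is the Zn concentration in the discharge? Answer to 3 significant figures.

Mass balance: 1600·7.000 + 299.0·Cₑ = 1899·76.10
→ Cₑ = (1899·76.10 − 1600·7.000) / 299.0 = 445.9 µg/L.

446 µg/L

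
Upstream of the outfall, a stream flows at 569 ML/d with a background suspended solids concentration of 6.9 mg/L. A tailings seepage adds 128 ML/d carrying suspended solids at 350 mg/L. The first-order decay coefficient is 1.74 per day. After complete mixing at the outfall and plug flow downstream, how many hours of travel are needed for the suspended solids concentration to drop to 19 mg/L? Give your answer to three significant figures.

18.0 h

Mass balance: C = (569.0·6.900 + 128.0·350.0) / 697.0 = 48730/697.0 = 69.91 mg/L.
69.91·exp(−k·t) = 19 → t = ln(69.91/19)/k = 64690 s = 17.97 h.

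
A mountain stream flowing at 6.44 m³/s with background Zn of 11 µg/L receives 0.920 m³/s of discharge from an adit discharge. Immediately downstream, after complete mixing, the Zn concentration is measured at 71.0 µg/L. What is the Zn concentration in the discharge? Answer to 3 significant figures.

491 µg/L

Mass balance: 6.440·11.00 + 0.9200·Cₑ = 7.360·71.00
→ Cₑ = (7.360·71.00 − 6.440·11.00) / 0.9200 = 491.0 µg/L.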